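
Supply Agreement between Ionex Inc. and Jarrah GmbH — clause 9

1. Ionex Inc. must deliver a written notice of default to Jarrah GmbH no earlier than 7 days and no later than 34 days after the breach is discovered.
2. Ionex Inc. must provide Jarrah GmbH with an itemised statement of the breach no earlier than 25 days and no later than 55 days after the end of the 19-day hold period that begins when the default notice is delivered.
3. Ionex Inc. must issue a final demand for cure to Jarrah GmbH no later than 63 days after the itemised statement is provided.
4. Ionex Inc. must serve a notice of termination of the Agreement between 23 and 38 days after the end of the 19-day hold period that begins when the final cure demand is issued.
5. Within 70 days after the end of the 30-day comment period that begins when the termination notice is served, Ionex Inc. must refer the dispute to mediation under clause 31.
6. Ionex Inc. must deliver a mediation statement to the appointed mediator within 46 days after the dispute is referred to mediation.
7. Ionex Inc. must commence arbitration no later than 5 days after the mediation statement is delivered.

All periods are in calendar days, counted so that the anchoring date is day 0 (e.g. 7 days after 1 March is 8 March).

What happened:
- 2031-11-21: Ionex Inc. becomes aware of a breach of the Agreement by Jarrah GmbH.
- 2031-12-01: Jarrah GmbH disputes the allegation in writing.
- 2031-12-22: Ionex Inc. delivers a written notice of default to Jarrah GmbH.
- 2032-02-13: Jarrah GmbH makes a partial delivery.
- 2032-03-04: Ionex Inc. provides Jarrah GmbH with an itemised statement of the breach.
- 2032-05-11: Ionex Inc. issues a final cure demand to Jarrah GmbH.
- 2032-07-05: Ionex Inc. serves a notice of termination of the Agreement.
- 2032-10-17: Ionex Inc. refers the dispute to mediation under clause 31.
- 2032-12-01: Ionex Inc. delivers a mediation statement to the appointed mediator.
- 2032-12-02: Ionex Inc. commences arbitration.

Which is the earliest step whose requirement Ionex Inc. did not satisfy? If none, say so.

Step 3

(1) the permitted window runs from 2031-11-21 + 7 = 2031-11-28 to 2031-11-21 + 34 = 2031-12-25; done 2031-12-22 — within the window.
(2) the permitted window runs from 2032-01-10 + 25 = 2032-02-04 to 2032-01-10 + 55 = 2032-03-05; 2032-03-04 falls inside that range.
(3) due by 2032-03-04 + 63 days = 2032-05-06; done 2032-05-11 — 5 days late.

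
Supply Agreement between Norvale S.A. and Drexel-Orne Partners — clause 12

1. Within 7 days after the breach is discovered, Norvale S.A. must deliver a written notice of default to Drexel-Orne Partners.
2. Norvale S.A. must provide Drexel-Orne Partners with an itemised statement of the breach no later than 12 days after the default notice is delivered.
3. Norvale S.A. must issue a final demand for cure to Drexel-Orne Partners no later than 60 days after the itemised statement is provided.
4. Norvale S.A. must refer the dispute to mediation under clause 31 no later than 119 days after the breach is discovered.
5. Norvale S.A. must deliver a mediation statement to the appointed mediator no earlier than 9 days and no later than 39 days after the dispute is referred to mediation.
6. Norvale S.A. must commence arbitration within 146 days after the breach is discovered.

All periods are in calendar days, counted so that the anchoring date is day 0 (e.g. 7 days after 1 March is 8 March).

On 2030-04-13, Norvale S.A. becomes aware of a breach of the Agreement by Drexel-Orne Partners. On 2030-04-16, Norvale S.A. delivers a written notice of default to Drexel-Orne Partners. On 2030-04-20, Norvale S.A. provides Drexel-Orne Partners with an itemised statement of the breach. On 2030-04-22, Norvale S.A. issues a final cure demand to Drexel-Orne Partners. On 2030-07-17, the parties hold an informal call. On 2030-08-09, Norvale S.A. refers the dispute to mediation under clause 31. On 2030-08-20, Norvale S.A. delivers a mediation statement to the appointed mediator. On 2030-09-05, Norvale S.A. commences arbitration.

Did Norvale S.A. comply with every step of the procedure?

Step 1 — counting 7 days from 2030-04-13 (when the breach is discovered) gives a deadline of 2030-04-20; done 2030-04-16 — timely.
Step 2 — counting 12 days from 2030-04-16 (when the default notice is delivered) gives a deadline of 2030-04-28; completed 2030-04-20, before the deadline.
Step 3 — counting 60 days from 2030-04-20 (when the itemised statement is provided) gives a deadline of 2030-06-19; 2030-04-22 is within that limit.
Step 4 — counting 119 days from 2030-04-13 (when the breach is discovered) gives a deadline of 2030-08-10; done 2030-08-09 — timely.
Step 5 — 9 and 39 days from 2030-08-09 (when the dispute is referred to mediation) are 2030-08-18 and 2030-09-17 respectively; done 2030-08-20, which is between those dates.
Step 6 — counting 146 days from 2030-04-13 (when the breach is discovered) gives a deadline of 2030-09-06; 2030-09-05 is within that limit.

Yes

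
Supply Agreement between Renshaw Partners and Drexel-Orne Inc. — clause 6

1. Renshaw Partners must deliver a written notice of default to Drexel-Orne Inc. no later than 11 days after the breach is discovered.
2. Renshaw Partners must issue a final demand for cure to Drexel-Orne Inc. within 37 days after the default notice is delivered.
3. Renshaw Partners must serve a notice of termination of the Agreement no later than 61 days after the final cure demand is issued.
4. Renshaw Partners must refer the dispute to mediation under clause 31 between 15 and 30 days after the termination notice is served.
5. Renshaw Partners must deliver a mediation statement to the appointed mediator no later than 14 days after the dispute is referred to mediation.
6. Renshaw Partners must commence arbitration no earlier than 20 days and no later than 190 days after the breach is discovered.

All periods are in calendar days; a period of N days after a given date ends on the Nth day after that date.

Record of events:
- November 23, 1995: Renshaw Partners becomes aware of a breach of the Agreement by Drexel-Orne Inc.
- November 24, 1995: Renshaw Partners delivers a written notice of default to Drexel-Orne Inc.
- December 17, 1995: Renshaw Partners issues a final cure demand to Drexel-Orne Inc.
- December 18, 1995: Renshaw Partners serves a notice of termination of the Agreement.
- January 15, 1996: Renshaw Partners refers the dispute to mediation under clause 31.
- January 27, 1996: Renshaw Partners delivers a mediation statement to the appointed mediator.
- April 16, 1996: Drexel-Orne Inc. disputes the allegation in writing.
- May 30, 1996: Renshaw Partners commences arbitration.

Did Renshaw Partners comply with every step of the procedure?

Step 1 — counting 11 days from November 23, 1995 (when the breach is discovered) gives a deadline of December 4, 1995; November 24, 1995 is within that limit.
Step 2 — counting 37 days from November 24, 1995 (when the default notice is delivered) gives a deadline of December 31, 1995; December 17, 1995 is within that limit.
Step 3 — counting 61 days from December 17, 1995 (when the final cure demand is issued) gives a deadline of February 16, 1996; completed December 18, 1995, before the deadline.
Step 4 — 15 and 30 days from December 18, 1995 (when the termination notice is served) are January 2, 1996 and January 17, 1996 respectively; done January 15, 1996 — within the window.
Step 5 — counting 14 days from January 15, 1996 (when the dispute is referred to mediation) gives a deadline of January 29, 1996; done January 27, 1996 — timely.
Step 6 — 20 and 190 days from November 23, 1995 (when the breach is discovered) are December 13, 1995 and May 31, 1996 respectively; done May 30, 1996 — within the window.

Yes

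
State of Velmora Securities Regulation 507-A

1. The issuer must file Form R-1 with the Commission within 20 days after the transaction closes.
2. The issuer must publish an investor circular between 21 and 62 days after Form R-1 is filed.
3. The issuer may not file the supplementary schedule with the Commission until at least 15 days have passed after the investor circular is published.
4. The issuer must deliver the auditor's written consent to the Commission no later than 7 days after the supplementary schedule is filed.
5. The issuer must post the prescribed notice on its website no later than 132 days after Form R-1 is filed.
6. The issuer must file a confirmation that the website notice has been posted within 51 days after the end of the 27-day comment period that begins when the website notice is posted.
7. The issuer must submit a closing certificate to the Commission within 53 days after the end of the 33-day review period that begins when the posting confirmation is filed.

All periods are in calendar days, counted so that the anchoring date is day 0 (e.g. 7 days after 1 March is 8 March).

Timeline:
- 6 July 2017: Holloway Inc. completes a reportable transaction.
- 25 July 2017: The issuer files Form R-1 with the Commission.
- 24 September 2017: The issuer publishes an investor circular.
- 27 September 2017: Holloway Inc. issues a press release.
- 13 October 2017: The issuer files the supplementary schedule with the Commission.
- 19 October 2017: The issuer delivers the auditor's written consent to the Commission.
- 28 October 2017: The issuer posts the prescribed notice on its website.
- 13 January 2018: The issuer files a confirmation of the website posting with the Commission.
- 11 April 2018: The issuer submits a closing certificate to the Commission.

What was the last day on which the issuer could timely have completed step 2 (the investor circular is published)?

Step 2 runs from 25 July 2017, when Form R-1 is filed. The window is 21–62 days after 25 July 2017; it closes on 25 September 2017.

25 September 2017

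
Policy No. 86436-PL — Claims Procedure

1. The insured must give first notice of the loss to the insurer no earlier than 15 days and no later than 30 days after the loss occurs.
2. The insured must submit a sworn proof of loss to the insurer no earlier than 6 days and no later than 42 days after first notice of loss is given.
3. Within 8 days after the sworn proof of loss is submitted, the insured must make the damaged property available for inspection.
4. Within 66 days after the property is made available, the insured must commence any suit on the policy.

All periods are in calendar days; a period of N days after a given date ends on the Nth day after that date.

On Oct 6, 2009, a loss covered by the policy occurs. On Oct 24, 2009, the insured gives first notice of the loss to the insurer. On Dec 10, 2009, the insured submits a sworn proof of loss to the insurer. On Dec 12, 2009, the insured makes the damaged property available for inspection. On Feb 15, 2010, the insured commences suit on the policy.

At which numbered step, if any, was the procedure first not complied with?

(1) the permitted window runs from Oct 6, 2009 + 15 = Oct 21, 2009 to Oct 6, 2009 + 30 = Nov 5, 2009; Oct 24, 2009 falls inside that range.
(2) the permitted window runs from Oct 24, 2009 + 6 = Oct 30, 2009 to Oct 24, 2009 + 42 = Dec 5, 2009; done Dec 10, 2009 — 5 days after the window closed.
That is the first point of non-compliance.

Step 2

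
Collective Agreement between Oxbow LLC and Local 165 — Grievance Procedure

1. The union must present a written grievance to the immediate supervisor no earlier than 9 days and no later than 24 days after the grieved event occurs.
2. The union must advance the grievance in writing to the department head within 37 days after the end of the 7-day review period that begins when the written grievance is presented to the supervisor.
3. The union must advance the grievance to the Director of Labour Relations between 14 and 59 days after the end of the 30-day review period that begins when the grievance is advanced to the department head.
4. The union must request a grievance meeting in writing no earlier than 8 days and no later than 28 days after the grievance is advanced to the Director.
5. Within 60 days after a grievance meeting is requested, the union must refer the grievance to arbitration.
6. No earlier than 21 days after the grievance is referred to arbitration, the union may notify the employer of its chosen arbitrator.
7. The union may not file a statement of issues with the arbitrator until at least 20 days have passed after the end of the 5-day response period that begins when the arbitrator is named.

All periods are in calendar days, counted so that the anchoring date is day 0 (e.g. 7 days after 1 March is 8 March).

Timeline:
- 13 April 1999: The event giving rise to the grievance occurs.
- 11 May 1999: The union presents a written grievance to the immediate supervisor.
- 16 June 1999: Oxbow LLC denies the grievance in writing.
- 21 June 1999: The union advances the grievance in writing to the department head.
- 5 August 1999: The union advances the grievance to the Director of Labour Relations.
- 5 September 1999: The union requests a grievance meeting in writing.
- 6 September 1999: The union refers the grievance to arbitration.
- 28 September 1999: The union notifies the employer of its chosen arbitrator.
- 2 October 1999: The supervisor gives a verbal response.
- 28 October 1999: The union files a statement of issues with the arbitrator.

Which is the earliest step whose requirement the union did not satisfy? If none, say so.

Step 1

Step 1: the window is 9–24 days after 13 April 1999 (when the grieved event occurs), so 22 April 1999 through 7 May 1999; done 11 May 1999 — 4 days after the window closed.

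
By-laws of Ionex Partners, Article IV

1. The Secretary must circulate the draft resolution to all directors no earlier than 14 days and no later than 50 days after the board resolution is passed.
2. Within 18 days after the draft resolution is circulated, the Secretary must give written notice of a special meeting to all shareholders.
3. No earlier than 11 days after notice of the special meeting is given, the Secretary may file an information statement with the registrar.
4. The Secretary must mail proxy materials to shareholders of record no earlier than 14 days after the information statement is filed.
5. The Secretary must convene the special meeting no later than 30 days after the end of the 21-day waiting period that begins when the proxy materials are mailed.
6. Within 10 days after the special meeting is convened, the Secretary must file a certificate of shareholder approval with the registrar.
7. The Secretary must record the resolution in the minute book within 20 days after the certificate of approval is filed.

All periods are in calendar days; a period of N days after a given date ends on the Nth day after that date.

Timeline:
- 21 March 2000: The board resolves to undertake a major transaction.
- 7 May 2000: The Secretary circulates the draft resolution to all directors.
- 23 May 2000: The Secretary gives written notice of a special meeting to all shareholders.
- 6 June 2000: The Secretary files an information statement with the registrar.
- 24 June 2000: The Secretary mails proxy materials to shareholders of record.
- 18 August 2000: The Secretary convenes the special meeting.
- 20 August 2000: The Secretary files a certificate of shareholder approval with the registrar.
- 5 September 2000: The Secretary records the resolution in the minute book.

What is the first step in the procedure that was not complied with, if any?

Step 1 — 14 and 50 days from 21 March 2000 (when the board resolution is passed) are 4 April 2000 and 10 May 2000 respectively; 7 May 2000 falls inside that range.
Step 2 — counting 18 days from 7 May 2000 (when the draft resolution is circulated) gives a deadline of 25 May 2000; done 23 May 2000 — timely.
Step 3 — must wait 11 days from 23 May 2000 (when notice of the special meeting is given), so not before 3 June 2000; done 6 June 2000 — permitted.
Step 4 — must wait 14 days from 6 June 2000 (when the information statement is filed), so not before 20 June 2000; done 24 June 2000, after the minimum wait.
Step 5 — counting 30 days from 15 July 2000 (end of the 21-day waiting period, which began when the proxy materials are mailed on 24 June 2000) gives a deadline of 14 August 2000; not done until 18 August 2000, 4 days after the deadline.
Later steps need not be reached.

Step 5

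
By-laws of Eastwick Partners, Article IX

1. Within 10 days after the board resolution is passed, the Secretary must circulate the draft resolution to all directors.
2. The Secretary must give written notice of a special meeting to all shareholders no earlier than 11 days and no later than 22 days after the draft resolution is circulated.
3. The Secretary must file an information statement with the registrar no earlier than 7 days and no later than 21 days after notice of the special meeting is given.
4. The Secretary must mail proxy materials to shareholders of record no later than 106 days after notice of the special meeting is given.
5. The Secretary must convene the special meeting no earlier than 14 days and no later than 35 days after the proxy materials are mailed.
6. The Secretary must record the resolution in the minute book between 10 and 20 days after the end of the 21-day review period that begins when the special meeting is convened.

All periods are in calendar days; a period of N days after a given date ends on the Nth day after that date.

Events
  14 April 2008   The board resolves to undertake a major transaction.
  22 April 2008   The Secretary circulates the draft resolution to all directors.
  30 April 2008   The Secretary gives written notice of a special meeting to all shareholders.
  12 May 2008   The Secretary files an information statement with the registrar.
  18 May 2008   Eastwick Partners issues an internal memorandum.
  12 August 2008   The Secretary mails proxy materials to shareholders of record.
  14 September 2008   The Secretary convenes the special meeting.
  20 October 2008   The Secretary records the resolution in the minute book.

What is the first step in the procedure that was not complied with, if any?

(1) due by 14 April 2008 + 10 days = 24 April 2008; done 22 April 2008 — timely.
(2) the permitted window runs from 22 April 2008 + 11 = 3 May 2008 to 22 April 2008 + 22 = 14 May 2008; done 30 April 2008 — 3 days before the window opened.

Step 2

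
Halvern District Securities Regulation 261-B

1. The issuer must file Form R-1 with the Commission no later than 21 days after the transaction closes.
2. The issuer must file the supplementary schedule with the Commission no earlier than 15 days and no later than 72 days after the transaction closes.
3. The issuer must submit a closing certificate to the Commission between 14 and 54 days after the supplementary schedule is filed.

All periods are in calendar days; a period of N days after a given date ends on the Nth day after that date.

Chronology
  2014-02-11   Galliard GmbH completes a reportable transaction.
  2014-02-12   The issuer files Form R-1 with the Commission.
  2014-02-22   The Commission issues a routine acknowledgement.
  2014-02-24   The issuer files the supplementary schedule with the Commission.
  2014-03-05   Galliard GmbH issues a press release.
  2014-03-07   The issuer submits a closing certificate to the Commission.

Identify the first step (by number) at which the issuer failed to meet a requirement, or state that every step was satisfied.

Step 2

(1) due by 2014-02-11 + 21 days = 2014-03-04; 2014-02-12 is within that limit.
(2) the permitted window runs from 2014-02-11 + 15 = 2014-02-26 to 2014-02-11 + 72 = 2014-04-24; 2014-02-24 is 2 days too early.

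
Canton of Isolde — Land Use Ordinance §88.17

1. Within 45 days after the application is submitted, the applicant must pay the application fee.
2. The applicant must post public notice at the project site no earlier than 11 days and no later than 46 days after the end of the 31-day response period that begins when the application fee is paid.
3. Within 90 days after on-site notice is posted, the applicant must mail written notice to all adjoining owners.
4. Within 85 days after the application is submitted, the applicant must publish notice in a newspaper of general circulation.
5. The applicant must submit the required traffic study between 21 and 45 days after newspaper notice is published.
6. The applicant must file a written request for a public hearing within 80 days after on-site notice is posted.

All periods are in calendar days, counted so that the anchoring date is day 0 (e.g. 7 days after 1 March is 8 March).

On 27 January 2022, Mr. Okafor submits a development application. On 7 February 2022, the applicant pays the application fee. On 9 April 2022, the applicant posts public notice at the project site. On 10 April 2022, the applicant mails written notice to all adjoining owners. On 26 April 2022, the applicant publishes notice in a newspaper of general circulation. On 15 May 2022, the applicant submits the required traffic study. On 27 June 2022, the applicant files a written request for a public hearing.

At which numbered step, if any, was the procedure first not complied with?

Step 4

(1) due by 27 January 2022 + 45 days = 13 March 2022; completed 7 February 2022, before the deadline.
(2) the permitted window runs from 10 March 2022 + 11 = 21 March 2022 to 10 March 2022 + 46 = 25 April 2022; 9 April 2022 falls inside that range.
(3) due by 9 April 2022 + 90 days = 8 July 2022; done 10 April 2022 — timely.
(4) due by 27 January 2022 + 85 days = 22 April 2022; 26 April 2022 misses that deadline by 4 days.
The procedure was therefore not followed at step 4.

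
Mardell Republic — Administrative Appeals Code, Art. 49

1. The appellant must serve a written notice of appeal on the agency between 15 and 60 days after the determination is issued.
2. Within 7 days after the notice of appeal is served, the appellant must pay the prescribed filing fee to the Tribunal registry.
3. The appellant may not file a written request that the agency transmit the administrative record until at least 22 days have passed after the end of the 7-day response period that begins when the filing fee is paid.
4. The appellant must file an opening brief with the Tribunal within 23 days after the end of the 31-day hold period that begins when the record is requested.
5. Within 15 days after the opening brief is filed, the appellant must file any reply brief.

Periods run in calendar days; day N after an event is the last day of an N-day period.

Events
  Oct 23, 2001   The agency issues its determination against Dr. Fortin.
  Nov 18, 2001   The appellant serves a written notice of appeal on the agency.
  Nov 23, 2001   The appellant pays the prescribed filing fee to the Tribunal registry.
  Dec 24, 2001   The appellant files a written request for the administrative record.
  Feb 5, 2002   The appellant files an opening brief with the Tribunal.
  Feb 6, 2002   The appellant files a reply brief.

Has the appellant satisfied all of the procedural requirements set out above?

Yes

Step 1 — 15 and 60 days from Oct 23, 2001 (when the determination is issued) are Nov 7, 2001 and Dec 22, 2001 respectively; Nov 18, 2001 falls inside that range.
Step 2 — counting 7 days from Nov 18, 2001 (when the notice of appeal is served) gives a deadline of Nov 25, 2001; completed Nov 23, 2001, before the deadline.
Step 3 — must wait 22 days from Nov 30, 2001 (end of the 7-day response period, which began when the filing fee is paid on Nov 23, 2001), so not before Dec 22, 2001; done Dec 24, 2001 — permitted.
Step 4 — counting 23 days from Jan 24, 2002 (end of the 31-day hold period, which began when the record is requested on Dec 24, 2001) gives a deadline of Feb 16, 2002; completed Feb 5, 2002, before the deadline.
Step 5 — counting 15 days from Feb 5, 2002 (when the opening brief is filed) gives a deadline of Feb 20, 2002; Feb 6, 2002 is within that limit.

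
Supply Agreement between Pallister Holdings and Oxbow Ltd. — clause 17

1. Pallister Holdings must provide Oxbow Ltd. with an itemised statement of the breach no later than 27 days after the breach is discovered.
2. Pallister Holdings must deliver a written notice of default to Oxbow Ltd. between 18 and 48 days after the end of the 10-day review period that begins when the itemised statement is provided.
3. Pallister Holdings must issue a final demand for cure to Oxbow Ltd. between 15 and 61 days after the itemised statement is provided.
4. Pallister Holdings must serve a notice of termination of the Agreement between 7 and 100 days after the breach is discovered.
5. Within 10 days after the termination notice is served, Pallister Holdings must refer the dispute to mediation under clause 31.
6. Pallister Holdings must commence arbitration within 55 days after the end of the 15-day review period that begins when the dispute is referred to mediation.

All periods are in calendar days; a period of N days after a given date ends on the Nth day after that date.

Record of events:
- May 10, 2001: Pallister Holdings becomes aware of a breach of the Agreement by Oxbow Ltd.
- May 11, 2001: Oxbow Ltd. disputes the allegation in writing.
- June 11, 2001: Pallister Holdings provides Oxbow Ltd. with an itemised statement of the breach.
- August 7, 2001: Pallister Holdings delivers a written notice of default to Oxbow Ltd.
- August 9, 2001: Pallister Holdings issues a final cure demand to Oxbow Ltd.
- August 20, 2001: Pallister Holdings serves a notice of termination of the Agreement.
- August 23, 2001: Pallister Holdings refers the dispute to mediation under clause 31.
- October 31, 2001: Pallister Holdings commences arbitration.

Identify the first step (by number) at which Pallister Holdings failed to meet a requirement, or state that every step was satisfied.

Step 1

Step 1 — counting 27 days from May 10, 2001 (when the breach is discovered) gives a deadline of June 6, 2001; not done until June 11, 2001, 5 days after the deadline.
The procedure was therefore not followed at step 1.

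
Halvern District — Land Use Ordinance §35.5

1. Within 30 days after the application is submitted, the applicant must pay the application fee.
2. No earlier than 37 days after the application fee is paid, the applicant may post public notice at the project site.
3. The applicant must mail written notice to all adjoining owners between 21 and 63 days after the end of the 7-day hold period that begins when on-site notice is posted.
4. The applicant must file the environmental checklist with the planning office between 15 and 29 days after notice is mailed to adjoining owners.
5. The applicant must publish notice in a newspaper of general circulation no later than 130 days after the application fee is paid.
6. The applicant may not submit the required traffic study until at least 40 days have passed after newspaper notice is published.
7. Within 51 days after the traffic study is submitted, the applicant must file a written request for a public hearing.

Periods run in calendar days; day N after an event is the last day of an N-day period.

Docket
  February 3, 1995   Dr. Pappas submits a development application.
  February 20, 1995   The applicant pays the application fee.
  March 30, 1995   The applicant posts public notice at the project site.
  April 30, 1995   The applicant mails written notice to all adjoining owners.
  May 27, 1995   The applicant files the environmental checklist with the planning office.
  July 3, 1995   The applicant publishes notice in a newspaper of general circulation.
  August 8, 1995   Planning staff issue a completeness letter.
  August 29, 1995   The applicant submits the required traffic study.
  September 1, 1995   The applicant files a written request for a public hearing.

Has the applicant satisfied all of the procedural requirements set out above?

(1) due by February 3, 1995 + 30 days = March 5, 1995; February 20, 1995 is within that limit.
(2) permitted from February 20, 1995 + 37 days = March 29, 1995 onward; done March 30, 1995, after the minimum wait.
(3) the permitted window runs from April 6, 1995 + 21 = April 27, 1995 to April 6, 1995 + 63 = June 8, 1995; done April 30, 1995, which is between those dates.
(4) the permitted window runs from April 30, 1995 + 15 = May 15, 1995 to April 30, 1995 + 29 = May 29, 1995; May 27, 1995 falls inside that range.
(5) due by February 20, 1995 + 130 days = June 30, 1995; July 3, 1995 misses that deadline by 3 days.

No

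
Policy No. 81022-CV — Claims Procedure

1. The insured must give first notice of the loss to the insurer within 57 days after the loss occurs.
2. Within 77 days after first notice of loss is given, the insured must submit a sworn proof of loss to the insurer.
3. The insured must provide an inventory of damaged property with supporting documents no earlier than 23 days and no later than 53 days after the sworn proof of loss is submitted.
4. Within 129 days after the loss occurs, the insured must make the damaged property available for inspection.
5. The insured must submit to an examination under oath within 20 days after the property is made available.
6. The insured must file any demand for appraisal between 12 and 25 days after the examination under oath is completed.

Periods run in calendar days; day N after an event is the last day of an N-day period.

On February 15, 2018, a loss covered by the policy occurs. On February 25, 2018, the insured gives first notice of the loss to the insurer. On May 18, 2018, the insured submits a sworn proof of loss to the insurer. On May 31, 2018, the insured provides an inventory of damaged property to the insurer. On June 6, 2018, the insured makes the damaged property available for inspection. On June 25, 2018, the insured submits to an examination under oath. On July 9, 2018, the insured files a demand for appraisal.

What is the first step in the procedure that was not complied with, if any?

Step 1: 57 days after February 15, 2018 (when the loss occurs) is April 13, 2018; completed February 25, 2018, before the deadline.
Step 2: 77 days after February 25, 2018 (when first notice of loss is given) is May 13, 2018; May 18, 2018 misses that deadline by 5 days.
No need to go further; step 2 was not satisfied.

Step 2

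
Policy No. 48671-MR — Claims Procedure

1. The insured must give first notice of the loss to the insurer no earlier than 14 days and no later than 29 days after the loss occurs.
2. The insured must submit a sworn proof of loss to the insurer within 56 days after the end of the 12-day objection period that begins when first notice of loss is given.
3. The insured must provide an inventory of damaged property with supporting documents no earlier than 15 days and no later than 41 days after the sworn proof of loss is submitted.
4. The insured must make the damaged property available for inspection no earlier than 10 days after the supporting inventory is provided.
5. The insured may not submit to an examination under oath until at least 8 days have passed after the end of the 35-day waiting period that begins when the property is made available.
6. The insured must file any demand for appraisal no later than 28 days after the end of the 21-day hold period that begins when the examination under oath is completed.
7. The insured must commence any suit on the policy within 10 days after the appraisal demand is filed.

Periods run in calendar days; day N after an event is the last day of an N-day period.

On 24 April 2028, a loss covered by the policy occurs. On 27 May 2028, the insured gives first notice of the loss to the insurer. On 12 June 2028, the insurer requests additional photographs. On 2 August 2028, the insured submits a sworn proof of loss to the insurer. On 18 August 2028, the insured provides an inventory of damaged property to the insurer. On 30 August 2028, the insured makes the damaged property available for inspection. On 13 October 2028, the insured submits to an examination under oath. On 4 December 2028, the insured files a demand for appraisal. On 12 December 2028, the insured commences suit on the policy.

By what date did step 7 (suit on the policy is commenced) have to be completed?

Step 7 runs from 4 December 2028, when the appraisal demand is filed. 10 days after 4 December 2028 is 14 December 2028.

14 December 2028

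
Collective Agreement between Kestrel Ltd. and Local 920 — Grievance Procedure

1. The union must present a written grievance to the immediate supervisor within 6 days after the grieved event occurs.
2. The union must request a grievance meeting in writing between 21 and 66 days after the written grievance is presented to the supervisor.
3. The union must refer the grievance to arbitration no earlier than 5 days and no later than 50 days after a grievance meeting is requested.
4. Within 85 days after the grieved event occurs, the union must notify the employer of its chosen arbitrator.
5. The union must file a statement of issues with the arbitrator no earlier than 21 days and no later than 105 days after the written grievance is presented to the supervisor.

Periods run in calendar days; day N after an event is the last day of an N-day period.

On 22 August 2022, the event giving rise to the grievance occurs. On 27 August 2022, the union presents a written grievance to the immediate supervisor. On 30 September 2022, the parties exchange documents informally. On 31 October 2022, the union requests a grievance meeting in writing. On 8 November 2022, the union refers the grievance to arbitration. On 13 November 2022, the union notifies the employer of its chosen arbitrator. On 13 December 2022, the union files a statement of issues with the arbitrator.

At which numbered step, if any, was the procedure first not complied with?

(1) due by 22 August 2022 + 6 days = 28 August 2022; 27 August 2022 is within that limit.
(2) the permitted window runs from 27 August 2022 + 21 = 17 September 2022 to 27 August 2022 + 66 = 1 November 2022; done 31 October 2022, which is between those dates.
(3) the permitted window runs from 31 October 2022 + 5 = 5 November 2022 to 31 October 2022 + 50 = 20 December 2022; done 8 November 2022, which is between those dates.
(4) due by 22 August 2022 + 85 days = 15 November 2022; done 13 November 2022 — timely.
(5) the permitted window runs from 27 August 2022 + 21 = 17 September 2022 to 27 August 2022 + 105 = 10 December 2022; 13 December 2022 is 3 days past the end of the window.
No need to go further; step 5 was not satisfied.

Step 5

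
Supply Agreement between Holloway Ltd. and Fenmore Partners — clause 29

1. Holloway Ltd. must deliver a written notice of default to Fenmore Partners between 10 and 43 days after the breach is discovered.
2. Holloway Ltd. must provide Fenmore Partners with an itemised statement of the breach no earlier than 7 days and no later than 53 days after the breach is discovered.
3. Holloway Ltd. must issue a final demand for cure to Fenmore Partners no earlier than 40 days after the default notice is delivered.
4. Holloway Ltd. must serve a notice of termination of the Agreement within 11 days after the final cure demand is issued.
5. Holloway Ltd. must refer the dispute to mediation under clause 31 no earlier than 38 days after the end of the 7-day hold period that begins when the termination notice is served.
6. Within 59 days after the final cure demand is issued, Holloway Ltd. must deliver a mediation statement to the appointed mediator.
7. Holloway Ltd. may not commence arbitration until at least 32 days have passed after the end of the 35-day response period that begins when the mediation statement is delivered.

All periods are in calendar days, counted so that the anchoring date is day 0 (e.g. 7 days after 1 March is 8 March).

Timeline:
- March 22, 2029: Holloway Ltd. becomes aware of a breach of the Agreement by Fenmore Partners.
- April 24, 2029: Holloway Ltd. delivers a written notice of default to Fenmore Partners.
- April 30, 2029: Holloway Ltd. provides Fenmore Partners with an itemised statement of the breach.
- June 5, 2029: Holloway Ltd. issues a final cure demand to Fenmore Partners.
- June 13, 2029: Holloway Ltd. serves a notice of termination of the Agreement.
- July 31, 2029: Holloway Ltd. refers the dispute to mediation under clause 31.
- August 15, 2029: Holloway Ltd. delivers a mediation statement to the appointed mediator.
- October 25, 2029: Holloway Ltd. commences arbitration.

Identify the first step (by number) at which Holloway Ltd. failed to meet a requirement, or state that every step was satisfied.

Step 1: the window is 10–43 days after March 22, 2029 (when the breach is discovered), so April 1, 2029 through May 4, 2029; April 24, 2029 falls inside that range.
Step 2: the window is 7–53 days after March 22, 2029 (when the breach is discovered), so March 29, 2029 through May 14, 2029; April 30, 2029 falls inside that range.
Step 3: the earliest permitted date is 40 days after April 24, 2029 (when the default notice is delivered), i.e. June 3, 2029; June 5, 2029 is on or after that date.
Step 4: 11 days after June 5, 2029 (when the final cure demand is issued) is June 16, 2029; done June 13, 2029 — timely.
Step 5: the earliest permitted date is 38 days after June 20, 2029 (end of the 7-day hold period, which began when the termination notice is served on June 13, 2029), i.e. July 28, 2029; done July 31, 2029, after the minimum wait.
Step 6: 59 days after June 5, 2029 (when the final cure demand is issued) is August 3, 2029; done August 15, 2029 — 12 days late.

Step 6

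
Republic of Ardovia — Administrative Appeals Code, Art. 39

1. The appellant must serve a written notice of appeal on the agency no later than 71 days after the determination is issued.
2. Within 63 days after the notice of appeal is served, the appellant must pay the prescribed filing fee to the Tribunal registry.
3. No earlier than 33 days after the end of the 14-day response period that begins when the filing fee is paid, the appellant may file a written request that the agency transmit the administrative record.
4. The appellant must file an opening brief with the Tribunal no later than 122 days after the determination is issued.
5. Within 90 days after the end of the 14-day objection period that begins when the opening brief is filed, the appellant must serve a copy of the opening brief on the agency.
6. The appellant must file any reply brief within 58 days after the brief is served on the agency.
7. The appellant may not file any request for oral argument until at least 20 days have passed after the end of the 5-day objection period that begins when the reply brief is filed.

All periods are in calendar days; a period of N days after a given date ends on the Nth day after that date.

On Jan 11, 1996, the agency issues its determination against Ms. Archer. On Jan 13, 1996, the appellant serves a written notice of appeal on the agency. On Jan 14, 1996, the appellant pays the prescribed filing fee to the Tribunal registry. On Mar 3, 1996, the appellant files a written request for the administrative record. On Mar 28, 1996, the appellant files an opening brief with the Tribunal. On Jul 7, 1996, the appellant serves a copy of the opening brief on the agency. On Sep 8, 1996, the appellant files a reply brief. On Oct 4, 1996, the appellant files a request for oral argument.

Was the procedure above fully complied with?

Step 1 — counting 71 days from Jan 11, 1996 (when the determination is issued) gives a deadline of Mar 22, 1996; done Jan 13, 1996 — timely.
Step 2 — counting 63 days from Jan 13, 1996 (when the notice of appeal is served) gives a deadline of Mar 16, 1996; Jan 14, 1996 is within that limit.
Step 3 — must wait 33 days from Jan 28, 1996 (end of the 14-day response period, which began when the filing fee is paid on Jan 14, 1996), so not before Mar 1, 1996; done Mar 3, 1996, after the minimum wait.
Step 4 — counting 122 days from Jan 11, 1996 (when the determination is issued) gives a deadline of May 12, 1996; done Mar 28, 1996 — timely.
Step 5 — counting 90 days from Apr 11, 1996 (end of the 14-day objection period, which began when the opening brief is filed on Mar 28, 1996) gives a deadline of Jul 10, 1996; done Jul 7, 1996 — timely.
Step 6 — counting 58 days from Jul 7, 1996 (when the brief is served on the agency) gives a deadline of Sep 3, 1996; not done until Sep 8, 1996, 5 days after the deadline.

No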